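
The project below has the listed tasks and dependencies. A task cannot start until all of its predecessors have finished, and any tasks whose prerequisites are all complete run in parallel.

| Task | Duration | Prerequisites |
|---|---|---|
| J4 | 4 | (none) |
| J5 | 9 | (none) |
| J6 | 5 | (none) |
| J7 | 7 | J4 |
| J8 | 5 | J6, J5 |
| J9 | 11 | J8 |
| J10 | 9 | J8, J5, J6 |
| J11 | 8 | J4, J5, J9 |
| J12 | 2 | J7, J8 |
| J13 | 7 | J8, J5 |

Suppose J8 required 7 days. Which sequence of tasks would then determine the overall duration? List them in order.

J5, J8, J9, J11

Actual critical path: J5→J8→J9→J11 = 9+5+11+8 = 33 ⇒ 33 days.
J8 is on the critical path; changing it to 7 makes that path 35 days.
The critical path is still J5→J8→J9→J11; finish is now 35 days.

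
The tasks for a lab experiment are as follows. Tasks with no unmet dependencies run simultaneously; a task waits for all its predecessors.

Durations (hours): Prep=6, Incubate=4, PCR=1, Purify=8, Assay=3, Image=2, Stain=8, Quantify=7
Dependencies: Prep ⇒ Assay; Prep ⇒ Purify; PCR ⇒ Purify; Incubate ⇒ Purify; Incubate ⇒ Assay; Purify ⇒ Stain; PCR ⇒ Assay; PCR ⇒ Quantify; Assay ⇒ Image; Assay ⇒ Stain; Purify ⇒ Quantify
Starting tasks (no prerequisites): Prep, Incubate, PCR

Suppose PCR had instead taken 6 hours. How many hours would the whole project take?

22

Critical path before the change: Prep→Purify→Stain = 6+8+8 = 22 giving 22 hours.
PCR has 5 hours of float (longest path through it is 17).
No other chain overtakes it, so the finish is 22 hours.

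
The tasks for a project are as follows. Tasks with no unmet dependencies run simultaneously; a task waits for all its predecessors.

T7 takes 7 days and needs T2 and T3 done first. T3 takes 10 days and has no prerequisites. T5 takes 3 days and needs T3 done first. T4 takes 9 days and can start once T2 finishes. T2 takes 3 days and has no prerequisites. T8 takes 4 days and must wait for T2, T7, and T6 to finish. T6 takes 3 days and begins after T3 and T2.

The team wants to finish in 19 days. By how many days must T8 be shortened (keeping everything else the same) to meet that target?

Current finish: 21 days; target: 19.
T8 is on every critical path, so each day cut from T8 cuts the finish by one (this holds down to a finish of 18).
Need 21 − 19 = 2 days off T8 → T8 becomes 2 days, finish becomes 19.

2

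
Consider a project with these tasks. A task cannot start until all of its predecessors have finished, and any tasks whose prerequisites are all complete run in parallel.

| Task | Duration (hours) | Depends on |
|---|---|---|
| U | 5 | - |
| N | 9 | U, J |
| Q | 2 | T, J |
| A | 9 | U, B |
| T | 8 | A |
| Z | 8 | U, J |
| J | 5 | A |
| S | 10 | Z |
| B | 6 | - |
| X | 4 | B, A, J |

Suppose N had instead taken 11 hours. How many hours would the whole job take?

38

The binding path is B→A→J→Z→S = 6+9+5+8+10 = 38; finish at 38 hours.
N is off the critical path — its longest chain is 29 hours, giving 9 of slack.
That remains the longest chain; total 38 hours.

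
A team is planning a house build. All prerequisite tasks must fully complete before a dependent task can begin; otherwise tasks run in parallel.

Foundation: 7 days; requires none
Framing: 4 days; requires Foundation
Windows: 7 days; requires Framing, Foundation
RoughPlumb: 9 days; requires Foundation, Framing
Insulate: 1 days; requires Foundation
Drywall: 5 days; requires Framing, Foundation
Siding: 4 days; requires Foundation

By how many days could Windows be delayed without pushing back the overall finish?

2

Foundation→Framing→RoughPlumb = 7+4+9 = 20 sets the makespan at 20 days.
The longest chain containing Windows totals 18 days.
Slack of Windows = 13 − 11 = 2 days.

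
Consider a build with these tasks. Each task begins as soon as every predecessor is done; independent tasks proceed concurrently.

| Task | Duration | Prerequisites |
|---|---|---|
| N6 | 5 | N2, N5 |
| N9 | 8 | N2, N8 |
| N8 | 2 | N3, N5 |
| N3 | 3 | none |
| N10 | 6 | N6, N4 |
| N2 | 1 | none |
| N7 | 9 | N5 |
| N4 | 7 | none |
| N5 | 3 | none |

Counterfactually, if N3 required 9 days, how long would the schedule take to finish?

Actual critical path: N5→N6→N10 = 3+5+6 = 14 ⇒ 14 days.
N3 has 1 day of float (longest path through it is 13).
Now N3→N8→N9 = 9+2+8 = 19 is longest, so the finish becomes 19 days.

19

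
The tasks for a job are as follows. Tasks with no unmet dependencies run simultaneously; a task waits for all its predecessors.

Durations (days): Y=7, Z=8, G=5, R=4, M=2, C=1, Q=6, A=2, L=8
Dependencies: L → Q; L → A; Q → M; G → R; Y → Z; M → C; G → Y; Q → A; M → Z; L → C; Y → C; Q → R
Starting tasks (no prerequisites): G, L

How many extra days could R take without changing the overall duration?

Critical path: L→Q→M→Z = 8+6+2+8 = 24, so the finish is 24 days.
The longest chain containing R totals 18 days.
Float = 24 − 18 = 6.

6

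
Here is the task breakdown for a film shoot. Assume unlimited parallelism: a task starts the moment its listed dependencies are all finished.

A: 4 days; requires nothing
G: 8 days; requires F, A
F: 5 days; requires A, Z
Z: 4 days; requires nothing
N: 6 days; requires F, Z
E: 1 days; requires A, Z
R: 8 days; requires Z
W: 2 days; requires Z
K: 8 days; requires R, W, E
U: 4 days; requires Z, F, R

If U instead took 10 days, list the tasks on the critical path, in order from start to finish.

Critical path before the change: Z→R→K = 4+8+8 = 20 giving 20 days.
U is off the critical path — its longest chain is 16 days, giving 4 of slack.
Now Z→R→U = 4+8+10 = 22 is longest, so the finish becomes 22 days.

Z, R, U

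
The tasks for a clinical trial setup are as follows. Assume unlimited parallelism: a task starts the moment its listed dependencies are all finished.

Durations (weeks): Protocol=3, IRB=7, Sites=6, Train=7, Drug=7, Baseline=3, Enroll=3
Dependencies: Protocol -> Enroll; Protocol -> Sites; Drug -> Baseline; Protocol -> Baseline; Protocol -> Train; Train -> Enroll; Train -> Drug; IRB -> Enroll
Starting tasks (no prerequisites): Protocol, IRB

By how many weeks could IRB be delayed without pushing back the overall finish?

10

Critical path: Protocol→Train→Drug→Baseline = 3+7+7+3 = 20, so the finish is 20 weeks.
IRB finishes as early as 7 and must finish by 17.
Slack of IRB = 10 − 0 = 10 weeks.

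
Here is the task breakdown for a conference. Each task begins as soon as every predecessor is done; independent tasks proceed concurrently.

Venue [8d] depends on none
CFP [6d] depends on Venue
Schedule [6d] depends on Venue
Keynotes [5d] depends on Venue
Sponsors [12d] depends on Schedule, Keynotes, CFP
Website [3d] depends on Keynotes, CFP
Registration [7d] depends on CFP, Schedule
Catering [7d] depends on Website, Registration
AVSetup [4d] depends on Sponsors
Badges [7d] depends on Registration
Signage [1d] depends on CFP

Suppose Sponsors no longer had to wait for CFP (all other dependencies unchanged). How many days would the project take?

30

With the dependency in place, Venue→CFP→Sponsors→AVSetup = 8+6+12+4 = 30 sets the finish at 30 days.
Dropping CFP→Sponsors doesn't change Sponsors's earliest start (14); another predecessor still binds.
After: Venue→Schedule→Sponsors→AVSetup = 8+6+12+4 = 30 → 30 days.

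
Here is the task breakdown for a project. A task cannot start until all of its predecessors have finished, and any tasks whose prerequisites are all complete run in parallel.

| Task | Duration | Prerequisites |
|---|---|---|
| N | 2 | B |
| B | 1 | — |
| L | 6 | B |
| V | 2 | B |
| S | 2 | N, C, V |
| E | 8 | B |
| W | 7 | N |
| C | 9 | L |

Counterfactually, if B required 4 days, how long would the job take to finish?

21

Baseline: B→L→C→S = 1+6+9+2 = 18 → 18 days.
B is on the critical path; changing it to 4 makes that path 21 days.
No other chain overtakes it, so the finish is 21 days.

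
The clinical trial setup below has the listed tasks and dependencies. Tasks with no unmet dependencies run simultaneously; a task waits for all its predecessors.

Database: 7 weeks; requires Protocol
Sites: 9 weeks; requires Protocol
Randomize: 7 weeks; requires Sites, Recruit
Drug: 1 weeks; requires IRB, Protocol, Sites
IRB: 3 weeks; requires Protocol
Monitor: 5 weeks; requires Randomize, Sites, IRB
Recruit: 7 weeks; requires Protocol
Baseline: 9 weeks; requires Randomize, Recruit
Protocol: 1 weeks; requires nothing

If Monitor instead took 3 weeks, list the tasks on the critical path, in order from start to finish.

Actual critical path: Protocol→Sites→Randomize→Baseline = 1+9+7+9 = 26 ⇒ 26 weeks.
Monitor has 4 weeks of float (longest path through it is 22).
The critical path is still Protocol→Sites→Randomize→Baseline; finish is now 26 weeks.

Protocol, Sites, Randomize, Baseline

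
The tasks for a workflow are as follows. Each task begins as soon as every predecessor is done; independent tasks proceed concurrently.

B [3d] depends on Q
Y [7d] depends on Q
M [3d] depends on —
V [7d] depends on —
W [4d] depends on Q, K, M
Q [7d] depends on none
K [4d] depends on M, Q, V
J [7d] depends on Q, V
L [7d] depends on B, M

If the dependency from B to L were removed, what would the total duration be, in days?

15

Before: longest chain Q→B→L = 7+3+7 = 17, finish 17.
Without B→L, L's earliest start moves from 10 to 3.
New critical path: Q→K→W = 7+4+4 = 15 ⇒ 15 days.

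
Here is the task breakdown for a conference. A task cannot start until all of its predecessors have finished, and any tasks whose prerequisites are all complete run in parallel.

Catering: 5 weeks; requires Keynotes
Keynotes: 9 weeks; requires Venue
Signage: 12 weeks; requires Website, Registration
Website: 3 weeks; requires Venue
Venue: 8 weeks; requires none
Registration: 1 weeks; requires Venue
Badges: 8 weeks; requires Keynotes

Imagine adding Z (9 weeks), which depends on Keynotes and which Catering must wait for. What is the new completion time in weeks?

Originally the job takes 25 weeks.
With Z inserted, Catering now waits for max(Keynotes, Z).
New critical path: Venue→Keynotes→Z→Catering = 8+9+9+5 = 31 ⇒ 31 weeks.

31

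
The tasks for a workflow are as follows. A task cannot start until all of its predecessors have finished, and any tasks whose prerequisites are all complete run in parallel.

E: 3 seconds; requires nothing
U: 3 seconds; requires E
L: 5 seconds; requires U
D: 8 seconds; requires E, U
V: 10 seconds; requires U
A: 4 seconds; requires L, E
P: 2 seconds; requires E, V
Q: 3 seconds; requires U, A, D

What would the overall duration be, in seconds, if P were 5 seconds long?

As given, the longest chain is E→U→V→P = 3+3+10+2 = 18, so the finish is 18 seconds.
P is on the critical path; changing it to 5 makes that path 21 seconds.
No other chain overtakes it, so the finish is 21 seconds.

21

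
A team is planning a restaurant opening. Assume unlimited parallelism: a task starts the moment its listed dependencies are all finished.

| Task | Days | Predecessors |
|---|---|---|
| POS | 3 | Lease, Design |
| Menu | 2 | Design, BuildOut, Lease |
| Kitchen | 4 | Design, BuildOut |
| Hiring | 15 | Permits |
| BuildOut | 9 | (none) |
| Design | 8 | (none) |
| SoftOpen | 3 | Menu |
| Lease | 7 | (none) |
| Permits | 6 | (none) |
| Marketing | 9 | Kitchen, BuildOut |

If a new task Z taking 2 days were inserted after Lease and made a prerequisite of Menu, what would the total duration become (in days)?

Originally the plan takes 22 days.
With Z inserted, Menu now waits for max(Design, BuildOut, Lease, Z).
New critical path: BuildOut→Kitchen→Marketing = 9+4+9 = 22 ⇒ 22 days.

22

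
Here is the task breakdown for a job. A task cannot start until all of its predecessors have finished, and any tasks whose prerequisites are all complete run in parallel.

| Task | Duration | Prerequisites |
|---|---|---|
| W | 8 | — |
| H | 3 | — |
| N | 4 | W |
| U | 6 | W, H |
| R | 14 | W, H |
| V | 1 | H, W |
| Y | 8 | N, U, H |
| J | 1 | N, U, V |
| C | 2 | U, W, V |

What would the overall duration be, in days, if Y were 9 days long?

Actual critical path: W→U→Y = 8+6+8 = 22 ⇒ 22 days.
Since Y is critical, the +1 change carries straight to that chain (now 23 days).
That remains the longest chain; total 23 days.

23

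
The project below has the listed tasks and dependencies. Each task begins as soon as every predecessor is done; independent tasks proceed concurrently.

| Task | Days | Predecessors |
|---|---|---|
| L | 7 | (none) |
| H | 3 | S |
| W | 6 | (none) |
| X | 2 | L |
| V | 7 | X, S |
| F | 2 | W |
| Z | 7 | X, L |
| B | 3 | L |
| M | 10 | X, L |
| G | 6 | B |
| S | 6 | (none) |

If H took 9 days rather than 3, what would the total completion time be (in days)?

19

Critical path before the change: L→X→M = 7+2+10 = 19 giving 19 days.
H is off the critical path — its longest chain is 9 days, giving 10 of slack.
The critical path is still L→X→M; finish is now 19 days.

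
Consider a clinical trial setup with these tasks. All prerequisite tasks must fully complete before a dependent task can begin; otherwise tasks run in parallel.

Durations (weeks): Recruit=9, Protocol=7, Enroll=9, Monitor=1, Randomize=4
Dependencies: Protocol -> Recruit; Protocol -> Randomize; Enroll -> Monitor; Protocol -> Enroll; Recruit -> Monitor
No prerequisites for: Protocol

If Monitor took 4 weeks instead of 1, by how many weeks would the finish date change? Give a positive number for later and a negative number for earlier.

3

Actual critical path: Protocol→Recruit→Monitor = 7+9+1 = 17 ⇒ 17 weeks.
Since Monitor is critical, the +3 change carries straight to that chain (now 20 weeks).
No other chain overtakes it, so the finish is 20 weeks.
Change in finish: 20 − 17 = +3 weeks.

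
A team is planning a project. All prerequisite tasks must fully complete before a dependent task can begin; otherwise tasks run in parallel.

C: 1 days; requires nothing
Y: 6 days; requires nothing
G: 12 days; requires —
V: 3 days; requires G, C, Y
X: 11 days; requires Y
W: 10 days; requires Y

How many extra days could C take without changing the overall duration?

13

Critical path: Y→X = 6+11 = 17, so the finish is 17 days.
The longest chain containing C totals 4 days.
Slack of C = 13 − 0 = 13 days.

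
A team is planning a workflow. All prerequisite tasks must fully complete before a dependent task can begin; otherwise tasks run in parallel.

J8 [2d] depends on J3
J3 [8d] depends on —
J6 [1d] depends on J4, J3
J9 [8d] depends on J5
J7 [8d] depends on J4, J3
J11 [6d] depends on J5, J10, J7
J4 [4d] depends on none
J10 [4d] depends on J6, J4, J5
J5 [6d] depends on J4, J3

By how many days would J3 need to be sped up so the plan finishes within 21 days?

Current finish: 24 days; target: 21.
J3 is on every critical path, so each day cut from J3 cuts the finish by one (this holds down to a finish of 20).
Need 24 − 21 = 3 days off J3 → J3 becomes 5 days, finish becomes 21.

3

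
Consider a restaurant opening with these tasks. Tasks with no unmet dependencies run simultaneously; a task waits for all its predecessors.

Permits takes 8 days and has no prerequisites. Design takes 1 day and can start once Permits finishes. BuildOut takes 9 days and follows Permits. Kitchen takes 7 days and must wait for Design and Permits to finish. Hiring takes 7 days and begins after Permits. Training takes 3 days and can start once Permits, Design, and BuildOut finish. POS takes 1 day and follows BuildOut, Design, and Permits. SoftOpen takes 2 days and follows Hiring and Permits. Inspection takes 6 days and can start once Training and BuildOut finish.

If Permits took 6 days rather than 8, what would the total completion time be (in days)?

24

Baseline: Permits→BuildOut→Training→Inspection = 8+9+3+6 = 26 → 26 days.
Since Permits is critical, the -2 change carries straight to that chain (now 24 days).
No other chain overtakes it, so the finish is 24 days.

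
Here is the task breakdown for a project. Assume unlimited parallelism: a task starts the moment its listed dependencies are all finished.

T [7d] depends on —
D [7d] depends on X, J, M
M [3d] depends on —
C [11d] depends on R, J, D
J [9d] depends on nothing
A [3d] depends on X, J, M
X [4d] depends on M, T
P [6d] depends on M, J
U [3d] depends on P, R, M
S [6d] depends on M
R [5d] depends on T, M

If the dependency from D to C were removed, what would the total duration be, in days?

Original critical path: T→X→D→C = 7+4+7+11 = 29 ⇒ 29 days.
Without D→C, C's earliest start moves from 18 to 12.
The longest chain is now T→R→C = 7+5+11 = 23, so the project takes 23 days.

23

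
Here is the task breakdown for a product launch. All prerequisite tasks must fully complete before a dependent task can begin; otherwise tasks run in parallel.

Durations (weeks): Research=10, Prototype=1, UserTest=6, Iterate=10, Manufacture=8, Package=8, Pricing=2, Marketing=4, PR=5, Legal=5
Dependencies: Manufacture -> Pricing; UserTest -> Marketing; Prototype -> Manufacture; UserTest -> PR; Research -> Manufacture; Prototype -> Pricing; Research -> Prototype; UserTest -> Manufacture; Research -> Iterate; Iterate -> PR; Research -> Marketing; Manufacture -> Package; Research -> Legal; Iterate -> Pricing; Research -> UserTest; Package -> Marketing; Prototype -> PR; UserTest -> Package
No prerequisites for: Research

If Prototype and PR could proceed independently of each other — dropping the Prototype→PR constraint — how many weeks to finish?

Before: longest chain Research→UserTest→Manufacture→Package→Marketing = 10+6+8+8+4 = 36, finish 36.
Dropping Prototype→PR doesn't change PR's earliest start (20); another predecessor still binds.
New critical path: Research→UserTest→Manufacture→Package→Marketing = 10+6+8+8+4 = 36 ⇒ 36 weeks.

36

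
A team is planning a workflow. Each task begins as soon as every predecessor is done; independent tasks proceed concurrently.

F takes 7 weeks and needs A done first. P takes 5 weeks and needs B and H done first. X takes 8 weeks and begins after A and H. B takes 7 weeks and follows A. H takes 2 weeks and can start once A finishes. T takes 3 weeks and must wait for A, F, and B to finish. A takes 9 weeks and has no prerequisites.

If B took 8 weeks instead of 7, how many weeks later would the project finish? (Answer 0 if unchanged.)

1

Baseline: A→B→P = 9+7+5 = 21 → 21 weeks.
Since B is critical, the +1 change carries straight to that chain (now 22 weeks).
The critical path is still A→B→P; finish is now 22 weeks.
Change in finish: 22 − 21 = +1 weeks.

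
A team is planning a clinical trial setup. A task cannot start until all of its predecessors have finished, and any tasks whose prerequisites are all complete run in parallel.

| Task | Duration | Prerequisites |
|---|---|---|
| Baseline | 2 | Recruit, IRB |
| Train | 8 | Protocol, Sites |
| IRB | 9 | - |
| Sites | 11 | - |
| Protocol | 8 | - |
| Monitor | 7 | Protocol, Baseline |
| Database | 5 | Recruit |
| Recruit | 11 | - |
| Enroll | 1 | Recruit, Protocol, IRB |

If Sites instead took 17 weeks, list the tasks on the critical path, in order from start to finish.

Critical path before the change: Recruit→Baseline→Monitor = 11+2+7 = 20 giving 20 weeks.
Sites has 1 week of float (longest path through it is 19).
The binding chain switches to Sites→Train = 17+8 = 25; finish 25 weeks.

Sites, Train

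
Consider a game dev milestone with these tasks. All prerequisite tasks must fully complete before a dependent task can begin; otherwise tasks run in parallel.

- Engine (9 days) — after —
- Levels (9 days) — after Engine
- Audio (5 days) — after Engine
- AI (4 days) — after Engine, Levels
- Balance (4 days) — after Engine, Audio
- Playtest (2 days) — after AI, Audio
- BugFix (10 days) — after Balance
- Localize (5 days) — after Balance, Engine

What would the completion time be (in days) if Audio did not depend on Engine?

24

With the dependency in place, Engine→Audio→Balance→BugFix = 9+5+4+10 = 28 sets the finish at 28 days.
Without Engine→Audio, Audio's earliest start moves from 9 to 0.
After: Engine→Levels→AI→Playtest = 9+9+4+2 = 24 → 24 days.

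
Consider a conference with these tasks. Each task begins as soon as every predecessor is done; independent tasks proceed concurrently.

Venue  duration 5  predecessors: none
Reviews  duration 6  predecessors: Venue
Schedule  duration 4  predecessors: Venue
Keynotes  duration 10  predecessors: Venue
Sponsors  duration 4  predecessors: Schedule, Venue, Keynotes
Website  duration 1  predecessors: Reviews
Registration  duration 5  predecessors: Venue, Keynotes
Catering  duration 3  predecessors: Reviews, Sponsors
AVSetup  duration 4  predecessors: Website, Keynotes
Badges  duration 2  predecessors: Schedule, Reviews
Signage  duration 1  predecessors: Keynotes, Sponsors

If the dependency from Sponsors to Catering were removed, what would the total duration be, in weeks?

20

Before: longest chain Venue→Keynotes→Sponsors→Catering = 5+10+4+3 = 22, finish 22.
Without Sponsors→Catering, Catering's earliest start moves from 19 to 11.
New critical path: Venue→Keynotes→Sponsors→Signage = 5+10+4+1 = 20 ⇒ 20 weeks.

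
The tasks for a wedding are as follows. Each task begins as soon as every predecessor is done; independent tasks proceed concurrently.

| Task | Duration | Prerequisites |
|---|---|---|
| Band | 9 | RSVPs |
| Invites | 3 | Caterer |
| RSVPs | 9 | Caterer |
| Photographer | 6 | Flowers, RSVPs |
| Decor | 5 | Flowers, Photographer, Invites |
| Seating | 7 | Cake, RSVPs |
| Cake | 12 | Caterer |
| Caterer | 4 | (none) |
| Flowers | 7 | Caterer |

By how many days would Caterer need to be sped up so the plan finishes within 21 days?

3

Current finish: 24 days; target: 21.
Caterer is on every critical path, so each day cut from Caterer cuts the finish by one (this holds down to a finish of 21).
Need 24 − 21 = 3 days off Caterer → Caterer becomes 1 day, finish becomes 21.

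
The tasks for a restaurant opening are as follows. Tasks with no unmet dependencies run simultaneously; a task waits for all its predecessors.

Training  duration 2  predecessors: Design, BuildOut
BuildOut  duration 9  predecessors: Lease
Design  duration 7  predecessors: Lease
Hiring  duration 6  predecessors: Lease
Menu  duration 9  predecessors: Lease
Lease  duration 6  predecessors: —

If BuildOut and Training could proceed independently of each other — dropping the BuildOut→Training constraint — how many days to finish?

With the dependency in place, Lease→BuildOut→Training = 6+9+2 = 17 sets the finish at 17 days.
Without BuildOut→Training, Training's earliest start moves from 15 to 13.
New critical path: Lease→Design→Training = 6+7+2 = 15 ⇒ 15 days.

15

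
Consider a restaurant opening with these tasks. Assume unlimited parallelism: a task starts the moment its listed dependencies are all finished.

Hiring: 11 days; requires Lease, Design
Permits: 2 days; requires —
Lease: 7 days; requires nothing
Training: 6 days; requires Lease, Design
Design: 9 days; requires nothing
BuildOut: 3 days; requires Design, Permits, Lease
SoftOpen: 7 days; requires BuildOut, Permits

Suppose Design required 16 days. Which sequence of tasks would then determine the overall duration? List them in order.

As given, the longest chain is Design→Hiring = 9+11 = 20, so the finish is 20 days.
Design lies on that path, so at 16 days the path becomes 27 days.
That remains the longest chain; total 27 days.

Design, Hiring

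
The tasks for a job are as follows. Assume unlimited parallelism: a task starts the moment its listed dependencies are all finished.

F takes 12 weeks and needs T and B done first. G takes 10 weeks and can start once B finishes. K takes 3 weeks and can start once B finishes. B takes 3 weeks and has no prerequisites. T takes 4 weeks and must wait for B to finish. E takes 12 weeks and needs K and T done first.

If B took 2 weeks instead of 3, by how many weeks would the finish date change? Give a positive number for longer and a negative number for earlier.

-1

Critical path before the change: B→T→F = 3+4+12 = 19 giving 19 weeks.
B is on the critical path; changing it to 2 makes that path 18 weeks.
The critical path is still B→T→F; finish is now 18 weeks.
Change in finish: 18 − 19 = -1 weeks.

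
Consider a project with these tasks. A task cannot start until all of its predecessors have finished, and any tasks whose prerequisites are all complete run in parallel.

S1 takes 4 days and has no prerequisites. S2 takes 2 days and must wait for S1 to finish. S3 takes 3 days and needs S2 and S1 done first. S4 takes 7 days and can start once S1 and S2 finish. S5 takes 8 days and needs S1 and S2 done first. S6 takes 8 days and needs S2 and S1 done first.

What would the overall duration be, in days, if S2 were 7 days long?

Actual critical path: S1→S2→S5 = 4+2+8 = 14 ⇒ 14 days.
S2 is on the critical path; changing it to 7 makes that path 19 days.
The critical path is still S1→S2→S5; finish is now 19 days.

19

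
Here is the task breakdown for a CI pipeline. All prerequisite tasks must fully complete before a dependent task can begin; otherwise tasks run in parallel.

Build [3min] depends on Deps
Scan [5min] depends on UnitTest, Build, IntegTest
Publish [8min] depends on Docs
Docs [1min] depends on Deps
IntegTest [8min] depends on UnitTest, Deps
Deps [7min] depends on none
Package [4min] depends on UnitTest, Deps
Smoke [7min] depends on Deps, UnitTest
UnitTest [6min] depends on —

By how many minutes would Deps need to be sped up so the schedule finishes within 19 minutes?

Current finish: 20 minutes; target: 19.
Deps is on every critical path, so each minute cut from Deps cuts the finish by one (this holds down to a finish of 19).
Need 20 − 19 = 1 minute off Deps → Deps becomes 6 minutes, finish becomes 19.

1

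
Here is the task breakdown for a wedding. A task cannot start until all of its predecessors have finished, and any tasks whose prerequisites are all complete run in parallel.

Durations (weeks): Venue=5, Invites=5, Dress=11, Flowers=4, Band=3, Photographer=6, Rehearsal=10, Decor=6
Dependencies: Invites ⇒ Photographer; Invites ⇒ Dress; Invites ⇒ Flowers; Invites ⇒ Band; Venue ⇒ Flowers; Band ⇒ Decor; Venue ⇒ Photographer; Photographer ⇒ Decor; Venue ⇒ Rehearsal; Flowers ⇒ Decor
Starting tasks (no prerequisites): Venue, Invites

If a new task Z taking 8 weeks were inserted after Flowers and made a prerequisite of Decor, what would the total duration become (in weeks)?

23

Originally the job takes 17 weeks.
With Z inserted, Decor now waits for max(Flowers, Photographer, Band, Z).
New critical path: Venue→Flowers→Z→Decor = 5+4+8+6 = 23 ⇒ 23 weeks.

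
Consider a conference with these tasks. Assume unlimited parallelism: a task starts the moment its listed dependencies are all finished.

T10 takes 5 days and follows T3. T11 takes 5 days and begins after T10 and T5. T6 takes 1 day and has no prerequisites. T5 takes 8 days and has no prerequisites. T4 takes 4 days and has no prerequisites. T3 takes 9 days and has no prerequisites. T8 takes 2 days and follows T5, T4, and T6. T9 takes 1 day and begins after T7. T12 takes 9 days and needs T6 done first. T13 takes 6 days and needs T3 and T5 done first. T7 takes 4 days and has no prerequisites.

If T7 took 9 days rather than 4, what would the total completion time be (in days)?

Baseline: T3→T10→T11 = 9+5+5 = 19 → 19 days.
The longest path through T7 is only 5 days, so T7 has float 14.
The critical path is still T3→T10→T11; finish is now 19 days.

19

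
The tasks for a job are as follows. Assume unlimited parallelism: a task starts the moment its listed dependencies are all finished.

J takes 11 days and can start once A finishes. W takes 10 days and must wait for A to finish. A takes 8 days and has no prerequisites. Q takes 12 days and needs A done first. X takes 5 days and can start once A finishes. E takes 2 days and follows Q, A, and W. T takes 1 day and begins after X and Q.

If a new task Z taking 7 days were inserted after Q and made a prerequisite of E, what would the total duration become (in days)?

Originally the project takes 22 days.
With Z inserted, E now waits for max(Q, A, W, Z).
New critical path: A→Q→Z→E = 8+12+7+2 = 29 ⇒ 29 days.

29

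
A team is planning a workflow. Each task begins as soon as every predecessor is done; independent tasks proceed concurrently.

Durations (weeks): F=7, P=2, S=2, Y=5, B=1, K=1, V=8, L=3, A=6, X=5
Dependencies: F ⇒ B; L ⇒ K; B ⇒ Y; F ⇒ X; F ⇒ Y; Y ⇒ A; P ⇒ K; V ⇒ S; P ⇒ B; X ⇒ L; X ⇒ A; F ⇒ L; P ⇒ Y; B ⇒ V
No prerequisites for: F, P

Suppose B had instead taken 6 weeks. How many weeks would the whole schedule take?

24

Critical path before the change: F→B→Y→A = 7+1+5+6 = 19 giving 19 weeks.
Since B is critical, the +5 change carries straight to that chain (now 24 weeks).
No other chain overtakes it, so the finish is 24 weeks.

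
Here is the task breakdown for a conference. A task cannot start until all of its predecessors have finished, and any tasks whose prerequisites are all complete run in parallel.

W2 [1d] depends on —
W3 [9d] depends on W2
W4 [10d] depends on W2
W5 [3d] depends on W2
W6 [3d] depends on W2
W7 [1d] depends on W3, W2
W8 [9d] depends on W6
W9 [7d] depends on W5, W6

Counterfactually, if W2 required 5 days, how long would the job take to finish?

17

As given, the longest chain is W2→W6→W8 = 1+3+9 = 13, so the finish is 13 days.
Since W2 is critical, the +4 change carries straight to that chain (now 17 days).
No other chain overtakes it, so the finish is 17 days.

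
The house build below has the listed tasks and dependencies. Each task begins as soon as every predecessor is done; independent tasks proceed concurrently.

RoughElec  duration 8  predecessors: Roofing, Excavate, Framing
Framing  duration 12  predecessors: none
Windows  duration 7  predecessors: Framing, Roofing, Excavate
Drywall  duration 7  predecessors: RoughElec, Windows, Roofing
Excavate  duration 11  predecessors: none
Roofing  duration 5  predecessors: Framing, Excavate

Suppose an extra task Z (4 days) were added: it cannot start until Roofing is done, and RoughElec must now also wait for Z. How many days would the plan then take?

36

Originally the plan takes 32 days.
With Z inserted, RoughElec now waits for max(Roofing, Excavate, Framing, Z).
New critical path: Framing→Roofing→Z→RoughElec→Drywall = 12+5+4+8+7 = 36 ⇒ 36 days.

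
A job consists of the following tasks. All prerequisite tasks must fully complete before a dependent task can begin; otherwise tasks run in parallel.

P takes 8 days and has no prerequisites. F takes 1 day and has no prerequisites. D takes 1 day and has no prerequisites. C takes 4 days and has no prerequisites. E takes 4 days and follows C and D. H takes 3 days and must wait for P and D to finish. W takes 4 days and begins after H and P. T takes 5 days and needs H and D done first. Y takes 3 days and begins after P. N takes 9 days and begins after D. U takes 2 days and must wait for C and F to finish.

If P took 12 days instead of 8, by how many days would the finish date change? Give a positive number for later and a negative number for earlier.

As given, the longest chain is P→H→T = 8+3+5 = 16, so the finish is 16 days.
P is on the critical path; changing it to 12 makes that path 20 days.
No other chain overtakes it, so the finish is 20 days.
Change in finish: 20 − 16 = +4 days.

4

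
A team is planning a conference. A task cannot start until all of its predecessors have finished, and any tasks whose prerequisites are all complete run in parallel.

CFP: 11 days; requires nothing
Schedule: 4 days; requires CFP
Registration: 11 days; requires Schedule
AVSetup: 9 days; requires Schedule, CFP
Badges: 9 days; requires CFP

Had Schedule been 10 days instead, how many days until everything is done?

Critical path before the change: CFP→Schedule→Registration = 11+4+11 = 26 giving 26 days.
Since Schedule is critical, the +6 change carries straight to that chain (now 32 days).
The critical path is still CFP→Schedule→Registration; finish is now 32 days.

32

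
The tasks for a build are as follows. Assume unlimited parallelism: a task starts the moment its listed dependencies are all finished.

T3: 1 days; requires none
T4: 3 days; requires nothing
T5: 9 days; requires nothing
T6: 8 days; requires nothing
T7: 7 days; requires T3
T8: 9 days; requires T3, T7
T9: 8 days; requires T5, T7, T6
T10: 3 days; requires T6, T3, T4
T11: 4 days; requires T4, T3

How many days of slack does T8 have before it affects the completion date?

0

Critical path: T3→T7→T8 = 1+7+9 = 17, so the finish is 17 days.
Longest path through T8: 17 days (earliest finish 17, latest finish 17).
Slack of T8 = 8 − 8 = 0 days.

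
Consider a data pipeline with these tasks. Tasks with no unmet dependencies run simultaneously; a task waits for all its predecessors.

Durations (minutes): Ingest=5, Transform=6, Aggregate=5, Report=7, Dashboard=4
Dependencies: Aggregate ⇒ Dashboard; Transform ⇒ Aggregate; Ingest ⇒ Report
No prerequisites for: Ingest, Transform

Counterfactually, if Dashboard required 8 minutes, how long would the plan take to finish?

19

Actual critical path: Transform→Aggregate→Dashboard = 6+5+4 = 15 ⇒ 15 minutes.
Dashboard lies on that path, so at 8 minutes the path becomes 19 minutes.
No other chain overtakes it, so the finish is 19 minutes.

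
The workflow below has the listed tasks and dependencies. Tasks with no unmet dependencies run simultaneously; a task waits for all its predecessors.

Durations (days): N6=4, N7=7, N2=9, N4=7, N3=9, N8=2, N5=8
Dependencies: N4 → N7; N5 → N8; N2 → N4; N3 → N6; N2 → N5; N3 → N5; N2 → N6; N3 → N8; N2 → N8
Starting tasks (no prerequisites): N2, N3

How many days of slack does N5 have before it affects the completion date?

4

Critical path: N2→N4→N7 = 9+7+7 = 23, so the finish is 23 days.
N5 finishes as early as 17 and must finish by 21.
Slack of N5 = 13 − 9 = 4 days.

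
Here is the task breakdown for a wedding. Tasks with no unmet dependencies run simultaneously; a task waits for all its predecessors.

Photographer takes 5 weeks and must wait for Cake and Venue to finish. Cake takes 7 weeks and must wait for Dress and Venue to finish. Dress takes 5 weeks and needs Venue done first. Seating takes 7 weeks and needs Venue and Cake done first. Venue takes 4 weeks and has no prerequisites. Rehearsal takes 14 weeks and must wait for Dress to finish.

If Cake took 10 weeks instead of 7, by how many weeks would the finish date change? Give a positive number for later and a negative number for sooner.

As given, the longest chain is Venue→Dress→Cake→Seating = 4+5+7+7 = 23, so the finish is 23 weeks.
Cake lies on that path, so at 10 weeks the path becomes 26 weeks.
That remains the longest chain; total 26 weeks.
Change in finish: 26 − 23 = +3 weeks.

3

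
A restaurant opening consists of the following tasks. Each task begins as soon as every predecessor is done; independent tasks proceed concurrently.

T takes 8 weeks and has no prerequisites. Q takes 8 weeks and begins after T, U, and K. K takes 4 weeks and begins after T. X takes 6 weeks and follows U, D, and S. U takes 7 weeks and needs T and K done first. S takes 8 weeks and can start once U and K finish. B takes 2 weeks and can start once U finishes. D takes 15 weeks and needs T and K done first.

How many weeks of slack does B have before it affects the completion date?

12

Critical path: T→K→D→X = 8+4+15+6 = 33, so the finish is 33 weeks.
B finishes as early as 21 and must finish by 33.
Float = 33 − 21 = 12.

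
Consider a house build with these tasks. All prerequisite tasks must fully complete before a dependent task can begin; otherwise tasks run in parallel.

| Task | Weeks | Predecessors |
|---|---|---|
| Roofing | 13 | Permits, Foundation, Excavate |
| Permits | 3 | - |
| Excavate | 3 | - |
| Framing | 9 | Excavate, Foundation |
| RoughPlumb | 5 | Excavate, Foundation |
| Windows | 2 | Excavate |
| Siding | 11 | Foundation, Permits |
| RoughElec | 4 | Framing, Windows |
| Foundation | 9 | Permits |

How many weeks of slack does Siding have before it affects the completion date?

The longest chain is Permits→Foundation→Framing→RoughElec = 3+9+9+4 = 25; overall finish 25 weeks.
Longest path through Siding: 23 weeks (earliest finish 23, latest finish 25).
Slack of Siding = 14 − 12 = 2 weeks.

2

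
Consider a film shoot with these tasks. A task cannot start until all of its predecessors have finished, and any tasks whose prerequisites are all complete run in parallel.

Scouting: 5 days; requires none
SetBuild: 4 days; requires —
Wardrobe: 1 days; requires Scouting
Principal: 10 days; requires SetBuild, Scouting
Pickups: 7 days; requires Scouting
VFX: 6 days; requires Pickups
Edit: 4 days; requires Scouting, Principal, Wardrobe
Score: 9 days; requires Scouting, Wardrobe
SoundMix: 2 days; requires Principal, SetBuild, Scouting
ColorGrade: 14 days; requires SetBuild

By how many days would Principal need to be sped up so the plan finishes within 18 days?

1

Current finish: 19 days; target: 18.
Principal is on every critical path, so each day cut from Principal cuts the finish by one (this holds down to a finish of 18).
Need 19 − 18 = 1 day off Principal → Principal becomes 9 days, finish becomes 18.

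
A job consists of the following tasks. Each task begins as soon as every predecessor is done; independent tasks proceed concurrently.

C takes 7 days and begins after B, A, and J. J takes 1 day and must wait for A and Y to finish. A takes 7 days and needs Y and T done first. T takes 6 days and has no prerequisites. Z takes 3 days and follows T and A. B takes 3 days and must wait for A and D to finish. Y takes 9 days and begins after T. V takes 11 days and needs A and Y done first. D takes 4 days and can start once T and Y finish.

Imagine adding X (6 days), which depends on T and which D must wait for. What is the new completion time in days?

33

Originally the job takes 33 days.
With X inserted, D now waits for max(T, Y, X).
New critical path: T→Y→A→V = 6+9+7+11 = 33 ⇒ 33 days.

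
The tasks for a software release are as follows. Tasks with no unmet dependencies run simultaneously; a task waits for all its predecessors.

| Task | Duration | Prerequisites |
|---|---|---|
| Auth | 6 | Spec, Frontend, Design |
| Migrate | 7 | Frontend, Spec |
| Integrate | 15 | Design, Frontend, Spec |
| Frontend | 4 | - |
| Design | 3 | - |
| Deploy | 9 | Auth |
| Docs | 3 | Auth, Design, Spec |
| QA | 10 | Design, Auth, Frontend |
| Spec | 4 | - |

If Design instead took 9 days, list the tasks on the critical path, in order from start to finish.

Design, Auth, QA

As given, the longest chain is Spec→Auth→QA = 4+6+10 = 20, so the finish is 20 days.
Design has 1 day of float (longest path through it is 19).
The binding chain switches to Design→Auth→QA = 9+6+10 = 25; finish 25 days.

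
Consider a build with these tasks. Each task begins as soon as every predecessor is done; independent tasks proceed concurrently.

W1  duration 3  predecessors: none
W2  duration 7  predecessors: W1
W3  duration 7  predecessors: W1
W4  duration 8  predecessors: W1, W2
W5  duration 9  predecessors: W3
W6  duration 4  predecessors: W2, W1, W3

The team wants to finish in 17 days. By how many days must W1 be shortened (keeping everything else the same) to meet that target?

2

Current finish: 19 days; target: 17.
W1 is on every critical path, so each day cut from W1 cuts the finish by one (this holds down to a finish of 17).
Need 19 − 17 = 2 days off W1 → W1 becomes 1 day, finish becomes 17.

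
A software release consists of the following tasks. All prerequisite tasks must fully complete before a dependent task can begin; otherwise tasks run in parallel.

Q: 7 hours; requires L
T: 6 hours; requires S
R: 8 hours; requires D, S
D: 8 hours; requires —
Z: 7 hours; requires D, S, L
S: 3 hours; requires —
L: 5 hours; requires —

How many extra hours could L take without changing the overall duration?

The longest chain is D→R = 8+8 = 16; overall finish 16 hours.
The longest chain containing L totals 12 hours.
Float = 16 − 12 = 4.

4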